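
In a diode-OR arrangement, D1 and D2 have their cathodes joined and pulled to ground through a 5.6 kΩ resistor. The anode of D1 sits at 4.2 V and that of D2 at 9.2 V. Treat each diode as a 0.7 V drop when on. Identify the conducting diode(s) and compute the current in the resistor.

Assume both conduct. Then node N would need to be at both 4.2−0.7 = 3.5 V and 9.2−0.7 = 8.5 V, which is impossible.
Assume only D2 conducts: V_N = 9.2 − 0.7 = 8.5 V, so I_R = 8.5/5.6 = 1.52 mA.
Check D1: its anode-to-cathode voltage is 4.2 − 8.5 = -4.3 V < 0.7 V, so it is off. The assumption is consistent.

Only D2 conducts; I_R ≈ 1.5 mA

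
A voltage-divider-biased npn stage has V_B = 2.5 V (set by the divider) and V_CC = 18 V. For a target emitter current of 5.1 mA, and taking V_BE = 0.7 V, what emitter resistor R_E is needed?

V_E = V_B − V_BE = 2.5 − 0.7 = 1.8 V.
R_E = V_E / I_E = 1.8 / 5.1 = 0.353 kΩ.

R_E ≈ 0.35 kΩ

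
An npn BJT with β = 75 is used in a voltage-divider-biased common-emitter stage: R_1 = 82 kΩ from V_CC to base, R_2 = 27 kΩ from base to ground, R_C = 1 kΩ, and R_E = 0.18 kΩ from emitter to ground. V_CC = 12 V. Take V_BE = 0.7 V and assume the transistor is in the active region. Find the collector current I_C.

Thevenize the base divider: V_Th = V_CC·R_2/(R_1+R_2) = 12×27/109 = 2.97 V, R_Th = R_1‖R_2 = 20.3 kΩ.
Base-emitter loop: V_Th = I_B·R_Th + V_BE + (β+1)I_B·R_E, so I_B = (2.97 − 0.7) / (20.3 + 76×0.18) = 0.0669 mA.
I_C = β·I_B = 75×0.0669 = 5.01 mA, and I_E = (β+1)I_B = 5.08 mA.
V_CE = V_CC − I_C·R_C − I_E·R_E = 12 − 5.01×1 − 5.08×0.18 = 6.07 V.
V_CE = 6.07 V > 0.2 V confirms active-region operation.

I_C ≈ 5 mA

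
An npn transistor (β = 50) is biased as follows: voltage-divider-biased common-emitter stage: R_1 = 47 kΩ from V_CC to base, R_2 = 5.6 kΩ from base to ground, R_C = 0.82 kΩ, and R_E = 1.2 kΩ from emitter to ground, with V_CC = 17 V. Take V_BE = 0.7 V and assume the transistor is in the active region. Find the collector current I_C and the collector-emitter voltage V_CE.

Thevenize the base divider: V_Th = V_CC·R_2/(R_1+R_2) = 17×5.6/52.6 = 1.81 V, R_Th = R_1‖R_2 = 5 kΩ.
Base-emitter loop: V_Th = I_B·R_Th + V_BE + (β+1)I_B·R_E, so I_B = (1.81 − 0.7) / (5 + 51×1.2) = 0.0168 mA.
I_C = β·I_B = 50×0.0168 = 0.838 mA, and I_E = (β+1)I_B = 0.855 mA.
V_CE = V_CC − I_C·R_C − I_E·R_E = 17 − 0.838×0.82 − 0.855×1.2 = 15.3 V.
V_CE = 15.3 V > 0.2 V confirms active-region operation.

I_C ≈ 0.84 mA, V_CE ≈ 15 V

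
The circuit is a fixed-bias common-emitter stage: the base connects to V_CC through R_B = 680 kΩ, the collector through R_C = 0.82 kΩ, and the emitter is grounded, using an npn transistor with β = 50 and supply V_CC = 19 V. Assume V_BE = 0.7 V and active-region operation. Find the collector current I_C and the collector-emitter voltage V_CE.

Base loop: V_CC = I_B·R_B + V_BE, so I_B = (19 − 0.7)/680 kΩ = 0.0269 mA.
In the active region I_C = β·I_B = 50 × 0.0269 = 1.35 mA.
Collector loop: V_CE = V_CC − I_C·R_C = 19 − 1.35×0.82 = 17.9 V.
Since V_CE = 17.9 V > V_CE(sat) ≈ 0.2 V, the transistor is in the active region as assumed.

I_C ≈ 1.3 mA, V_CE ≈ 18 V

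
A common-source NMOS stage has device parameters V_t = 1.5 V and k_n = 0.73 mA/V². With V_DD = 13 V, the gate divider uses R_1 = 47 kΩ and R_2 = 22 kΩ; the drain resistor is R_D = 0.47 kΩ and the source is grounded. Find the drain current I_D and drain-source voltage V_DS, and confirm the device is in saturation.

I_D ≈ 2.6 mA, V_DS ≈ 12 V

V_G = V_DD·R_2/(R_1+R_2) = 13×22/69 = 4.14 V. With the source grounded, V_GS = V_G = 4.14 V.
Assume saturation: I_D = (k_n/2)(V_GS − V_t)² = (0.73/2)×(4.14 − 1.5)² = 0.365×2.64² = 2.55 mA.
V_DS = V_DD − I_D·R_D = 13 − 2.55×0.47 = 11.8 V.
Saturation requires V_DS ≥ V_GS − V_t = 2.64 V; 11.8 ≥ 2.64 ✓.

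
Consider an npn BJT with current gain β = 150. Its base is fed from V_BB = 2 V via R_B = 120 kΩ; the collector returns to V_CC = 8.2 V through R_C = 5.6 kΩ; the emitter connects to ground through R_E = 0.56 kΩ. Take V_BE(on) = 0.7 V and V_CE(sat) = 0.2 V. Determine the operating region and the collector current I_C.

Assume active. Base-emitter loop: I_B = (V_BB − V_BE)/(R_B + (β+1)R_E) = (2 − 0.7)/(120 + 151×0.56) = 0.00636 mA.
I_C = β·I_B = 150×0.00636 = 0.953 mA.
V_CE = V_CC − I_C·R_C − I_E·R_E = 8.2 − 0.953×5.6 − 0.96×0.56 = 2.32 V > V_CE(sat), so the active-region assumption holds.

active; I_C ≈ 0.95 mA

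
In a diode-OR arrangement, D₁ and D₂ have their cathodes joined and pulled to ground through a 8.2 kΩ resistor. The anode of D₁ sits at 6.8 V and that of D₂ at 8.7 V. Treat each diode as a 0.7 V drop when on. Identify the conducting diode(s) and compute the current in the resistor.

Assume both conduct. Then node N would need to be at both 6.8−0.7 = 6.1 V and 8.7−0.7 = 8 V, which is impossible.
Assume only D₂ conducts: V_N = 8.7 − 0.7 = 8 V, so I_R = 8/8.2 = 0.976 mA.
Check D₁: its anode-to-cathode voltage is 6.8 − 8 = -1.2 V < 0.7 V, so it is off. The assumption is consistent.

Only D₂ conducts; I_R ≈ 0.98 mA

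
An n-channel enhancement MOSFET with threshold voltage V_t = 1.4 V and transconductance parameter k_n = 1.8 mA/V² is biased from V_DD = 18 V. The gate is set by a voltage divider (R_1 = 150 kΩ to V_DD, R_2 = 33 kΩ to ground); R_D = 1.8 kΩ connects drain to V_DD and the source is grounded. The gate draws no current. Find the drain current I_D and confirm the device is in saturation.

V_G = V_DD·R_2/(R_1+R_2) = 18×33/183 = 3.25 V. With the source grounded, V_GS = V_G = 3.25 V.
Assume saturation: I_D = (k_n/2)(V_GS − V_t)² = (1.8/2)×(3.25 − 1.4)² = 0.9×1.85² = 3.07 mA.
V_DS = V_DD − I_D·R_D = 18 − 3.07×1.8 = 12.5 V.
Saturation requires V_DS ≥ V_GS − V_t = 1.85 V; 12.5 ≥ 1.85 ✓.

I_D ≈ 3.1 mA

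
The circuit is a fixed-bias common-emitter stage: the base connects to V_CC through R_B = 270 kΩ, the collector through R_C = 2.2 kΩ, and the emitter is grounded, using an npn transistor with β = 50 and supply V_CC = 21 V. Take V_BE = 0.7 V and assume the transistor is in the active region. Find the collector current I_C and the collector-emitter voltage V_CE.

I_C ≈ 3.8 mA, V_CE ≈ 13 V

Base loop: V_CC = I_B·R_B + V_BE, so I_B = (21 − 0.7)/270 kΩ = 0.0752 mA.
In the active region I_C = β·I_B = 50 × 0.0752 = 3.76 mA.
Collector loop: V_CE = V_CC − I_C·R_C = 21 − 3.76×2.2 = 12.7 V.
Since V_CE = 12.7 V > V_CE(sat) ≈ 0.2 V, the transistor is in the active region as assumed.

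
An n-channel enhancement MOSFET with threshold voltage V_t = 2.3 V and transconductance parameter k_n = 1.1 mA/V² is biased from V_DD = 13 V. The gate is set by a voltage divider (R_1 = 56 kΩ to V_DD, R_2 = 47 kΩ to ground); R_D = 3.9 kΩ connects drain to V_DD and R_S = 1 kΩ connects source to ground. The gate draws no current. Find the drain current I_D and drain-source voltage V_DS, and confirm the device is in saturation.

V_G = V_DD·R_2/(R_1+R_2) = 13×47/103 = 5.93 V.
Assume saturation: I_D = (k_n/2)(V_GS − V_t)² with V_GS = V_G − I_D·R_S = 5.93 − 1·I_D.
Substituting gives 0.55·I_D² − 5·I_D + 7.26 = 0, with roots I_D = 1.82 or 7.27 mA.
The root I_D = 7.27 mA gives V_GS = -1.33 V ≤ V_t, so take I_D = 1.82 mA.
Then V_GS = 4.12 V and V_DS = V_DD − I_D(R_D+R_S) = 13 − 1.82×4.9 = 4.11 V.
Saturation requires V_DS ≥ V_GS − V_t = 1.82 V; 4.11 ≥ 1.82 ✓.

I_D ≈ 1.8 mA, V_DS ≈ 4.1 V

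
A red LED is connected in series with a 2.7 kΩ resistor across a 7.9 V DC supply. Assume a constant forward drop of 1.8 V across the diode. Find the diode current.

KVL around the loop: 7.9 = V_D + I·R = 1.8 + I × 2.7 kΩ.
So I = (7.9 − 1.8) / 2.7 kΩ = 6.1 / 2.7 = 2.26 mA.

I ≈ 2.3 mA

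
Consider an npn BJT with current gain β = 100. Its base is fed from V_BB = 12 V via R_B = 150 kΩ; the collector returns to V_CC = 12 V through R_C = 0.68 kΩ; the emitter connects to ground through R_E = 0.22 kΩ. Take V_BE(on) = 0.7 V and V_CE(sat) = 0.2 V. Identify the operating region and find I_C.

active; I_C ≈ 6.6 mA

Assume active. Base-emitter loop: I_B = (V_BB − V_BE)/(R_B + (β+1)R_E) = (12 − 0.7)/(150 + 101×0.22) = 0.0656 mA.
I_C = β·I_B = 100×0.0656 = 6.56 mA.
V_CE = V_CC − I_C·R_C − I_E·R_E = 12 − 6.56×0.68 − 6.63×0.22 = 6.08 V > V_CE(sat), so the active-region assumption holds.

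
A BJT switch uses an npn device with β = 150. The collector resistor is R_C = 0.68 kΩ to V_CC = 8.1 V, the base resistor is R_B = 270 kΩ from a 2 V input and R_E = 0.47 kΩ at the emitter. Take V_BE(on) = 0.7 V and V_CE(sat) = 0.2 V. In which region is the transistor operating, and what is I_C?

Assume active. Base-emitter loop: I_B = (V_BB − V_BE)/(R_B + (β+1)R_E) = (2 − 0.7)/(270 + 151×0.47) = 0.00381 mA.
I_C = β·I_B = 150×0.00381 = 0.572 mA.
V_CE = V_CC − I_C·R_C − I_E·R_E = 8.1 − 0.572×0.68 − 0.576×0.47 = 7.44 V > V_CE(sat), so the active-region assumption holds.

active; I_C ≈ 0.57 mA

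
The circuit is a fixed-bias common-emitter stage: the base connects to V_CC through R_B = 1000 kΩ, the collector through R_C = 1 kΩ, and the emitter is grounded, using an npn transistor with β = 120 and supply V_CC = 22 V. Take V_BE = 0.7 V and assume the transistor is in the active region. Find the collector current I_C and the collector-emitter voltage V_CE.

I_C ≈ 2.6 mA, V_CE ≈ 19 V

Base loop: V_CC = I_B·R_B + V_BE, so I_B = (22 − 0.7)/1000 kΩ = 0.0213 mA.
In the active region I_C = β·I_B = 120 × 0.0213 = 2.56 mA.
Collector loop: V_CE = V_CC − I_C·R_C = 22 − 2.56×1 = 19.4 V.
Since V_CE = 19.4 V > V_CE(sat) ≈ 0.2 V, the transistor is in the active region as assumed.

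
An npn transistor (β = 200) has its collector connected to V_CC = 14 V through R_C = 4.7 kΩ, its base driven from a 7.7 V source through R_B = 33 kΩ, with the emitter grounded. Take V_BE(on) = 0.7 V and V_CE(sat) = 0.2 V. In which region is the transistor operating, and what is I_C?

saturation; I_C ≈ 2.9 mA

Assume active: I_B = (7.7 − 0.7)/33 = 0.212 mA, giving I_C = β·I_B = 42.4 mA.
But then V_CE = 14 − 42.4×4.7 = -185 V < V_CE(sat) = 0.2 V — impossible in the active region.
So the transistor is saturated. With V_CE = 0.2 V, I_C = (V_CC − 0.2)/R_C = 13.8/4.7 = 2.94 mA.
Check: β·I_B = 42.4 mA > I_C = 2.94 mA, confirming saturation.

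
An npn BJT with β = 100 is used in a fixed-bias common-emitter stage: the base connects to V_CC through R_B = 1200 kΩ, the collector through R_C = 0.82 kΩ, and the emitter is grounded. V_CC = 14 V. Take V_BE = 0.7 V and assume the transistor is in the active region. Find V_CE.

V_CE ≈ 13 V

Base loop: V_CC = I_B·R_B + V_BE, so I_B = (14 − 0.7)/1200 kΩ = 0.0111 mA.
In the active region I_C = β·I_B = 100 × 0.0111 = 1.11 mA.
Collector loop: V_CE = V_CC − I_C·R_C = 14 − 1.11×0.82 = 13.1 V.
Since V_CE = 13.1 V > V_CE(sat) ≈ 0.2 V, the transistor is in the active region as assumed.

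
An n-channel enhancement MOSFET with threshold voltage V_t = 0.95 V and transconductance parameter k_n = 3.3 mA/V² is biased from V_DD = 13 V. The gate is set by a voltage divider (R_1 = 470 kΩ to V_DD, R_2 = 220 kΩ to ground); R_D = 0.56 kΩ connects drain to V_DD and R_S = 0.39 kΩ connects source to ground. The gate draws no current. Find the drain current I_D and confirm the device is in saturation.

I_D ≈ 4.1 mA

V_G = V_DD·R_2/(R_1+R_2) = 13×220/690 = 4.14 V.
Assume saturation: I_D = (k_n/2)(V_GS − V_t)² with V_GS = V_G − I_D·R_S = 4.14 − 0.39·I_D.
Substituting gives 0.251·I_D² − 5.11·I_D + 16.8 = 0, with roots I_D = 4.13 or 16.2 mA.
The root I_D = 16.2 mA gives V_GS = -2.19 V ≤ V_t, so take I_D = 4.13 mA.
Then V_GS = 2.53 V and V_DS = V_DD − I_D(R_D+R_S) = 13 − 4.13×0.95 = 9.07 V.
Saturation requires V_DS ≥ V_GS − V_t = 1.58 V; 9.07 ≥ 1.58 ✓.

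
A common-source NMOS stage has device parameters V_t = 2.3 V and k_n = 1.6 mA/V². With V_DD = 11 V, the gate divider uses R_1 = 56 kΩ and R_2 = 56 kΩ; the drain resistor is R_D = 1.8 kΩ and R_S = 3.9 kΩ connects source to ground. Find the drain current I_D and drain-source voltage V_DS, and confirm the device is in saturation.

V_G = V_DD·R_2/(R_1+R_2) = 11×56/112 = 5.5 V.
Assume saturation: I_D = (k_n/2)(V_GS − V_t)² with V_GS = V_G − I_D·R_S = 5.5 − 3.9·I_D.
Substituting gives 12.2·I_D² − 21·I_D + 8.19 = 0, with roots I_D = 0.599 or 1.12 mA.
The root I_D = 1.12 mA gives V_GS = 1.11 V ≤ V_t, so take I_D = 0.599 mA.
Then V_GS = 3.17 V and V_DS = V_DD − I_D(R_D+R_S) = 11 − 0.599×5.7 = 7.59 V.
Saturation requires V_DS ≥ V_GS − V_t = 0.865 V; 7.59 ≥ 0.865 ✓.

I_D ≈ 0.6 mA, V_DS ≈ 7.6 V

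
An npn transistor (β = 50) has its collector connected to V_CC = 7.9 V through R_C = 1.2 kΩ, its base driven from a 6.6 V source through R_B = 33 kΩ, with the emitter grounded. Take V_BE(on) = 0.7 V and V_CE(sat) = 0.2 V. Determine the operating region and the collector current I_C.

saturation; I_C ≈ 6.4 mA

Assume active: I_B = (6.6 − 0.7)/33 = 0.179 mA, giving I_C = β·I_B = 8.94 mA.
But then V_CE = 7.9 − 8.94×1.2 = -2.83 V < V_CE(sat) = 0.2 V — impossible in the active region.
So the transistor is saturated. With V_CE = 0.2 V, I_C = (V_CC − 0.2)/R_C = 7.7/1.2 = 6.42 mA.
Check: β·I_B = 8.94 mA > I_C = 6.42 mA, confirming saturation.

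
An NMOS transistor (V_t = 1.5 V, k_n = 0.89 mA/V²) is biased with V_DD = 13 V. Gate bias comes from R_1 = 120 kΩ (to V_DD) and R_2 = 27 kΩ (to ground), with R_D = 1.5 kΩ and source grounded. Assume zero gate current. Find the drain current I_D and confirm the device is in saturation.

I_D ≈ 0.35 mA

V_G = V_DD·R_2/(R_1+R_2) = 13×27/147 = 2.39 V. With the source grounded, V_GS = V_G = 2.39 V.
Assume saturation: I_D = (k_n/2)(V_GS − V_t)² = (0.89/2)×(2.39 − 1.5)² = 0.445×0.888² = 0.351 mA.
V_DS = V_DD − I_D·R_D = 13 − 0.351×1.5 = 12.5 V.
Saturation requires V_DS ≥ V_GS − V_t = 0.888 V; 12.5 ≥ 0.888 ✓.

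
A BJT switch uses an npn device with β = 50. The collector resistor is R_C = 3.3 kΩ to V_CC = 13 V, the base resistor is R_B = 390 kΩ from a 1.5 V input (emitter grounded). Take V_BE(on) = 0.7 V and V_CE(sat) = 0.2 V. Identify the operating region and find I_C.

active; I_C ≈ 0.1 mA

Assume active. Base-emitter loop: I_B = (V_BB − V_BE)/R_B = (1.5 − 0.7)/390 = 0.00205 mA.
I_C = β·I_B = 50×0.00205 = 0.103 mA.
V_CE = V_CC − I_C·R_C = 13 − 0.103×3.3 = 12.7 V > V_CE(sat), so the active-region assumption holds.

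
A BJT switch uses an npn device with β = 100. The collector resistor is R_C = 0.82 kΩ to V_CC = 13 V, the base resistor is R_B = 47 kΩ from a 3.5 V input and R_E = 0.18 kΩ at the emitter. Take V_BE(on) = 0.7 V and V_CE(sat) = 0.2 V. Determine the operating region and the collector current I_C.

Assume active. Base-emitter loop: I_B = (V_BB − V_BE)/(R_B + (β+1)R_E) = (3.5 − 0.7)/(47 + 101×0.18) = 0.043 mA.
I_C = β·I_B = 100×0.043 = 4.3 mA.
V_CE = V_CC − I_C·R_C − I_E·R_E = 13 − 4.3×0.82 − 4.34×0.18 = 8.7 V > V_CE(sat), so the active-region assumption holds.

active; I_C ≈ 4.3 mA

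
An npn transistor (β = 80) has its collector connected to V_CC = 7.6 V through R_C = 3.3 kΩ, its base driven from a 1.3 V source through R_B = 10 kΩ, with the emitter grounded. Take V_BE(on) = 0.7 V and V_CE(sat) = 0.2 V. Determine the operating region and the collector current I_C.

Assume active: I_B = (1.3 − 0.7)/10 = 0.06 mA, giving I_C = β·I_B = 4.8 mA.
But then V_CE = 7.6 − 4.8×3.3 = -8.24 V < V_CE(sat) = 0.2 V — impossible in the active region.
So the transistor is saturated. With V_CE = 0.2 V, I_C = (V_CC − 0.2)/R_C = 7.4/3.3 = 2.24 mA.
Check: β·I_B = 4.8 mA > I_C = 2.24 mA, confirming saturation.

saturation; I_C ≈ 2.2 mA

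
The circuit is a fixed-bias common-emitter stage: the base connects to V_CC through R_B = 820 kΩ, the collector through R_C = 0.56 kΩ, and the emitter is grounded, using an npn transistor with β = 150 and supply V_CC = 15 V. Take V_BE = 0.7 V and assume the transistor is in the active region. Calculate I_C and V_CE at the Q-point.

Base loop: V_CC = I_B·R_B + V_BE, so I_B = (15 − 0.7)/820 kΩ = 0.0174 mA.
In the active region I_C = β·I_B = 150 × 0.0174 = 2.62 mA.
Collector loop: V_CE = V_CC − I_C·R_C = 15 − 2.62×0.56 = 13.5 V.
Since V_CE = 13.5 V > V_CE(sat) ≈ 0.2 V, the transistor is in the active region as assumed.

I_C ≈ 2.6 mA, V_CE ≈ 14 V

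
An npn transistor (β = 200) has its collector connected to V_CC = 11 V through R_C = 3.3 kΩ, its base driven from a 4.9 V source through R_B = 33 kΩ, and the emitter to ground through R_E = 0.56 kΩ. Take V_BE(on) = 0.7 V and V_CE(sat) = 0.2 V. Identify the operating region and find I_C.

saturation; I_C ≈ 2.8 mA

Assume active: I_B = (4.9 − 0.7)/(33 + 201×0.56) = 0.0289 mA, I_C = β·I_B = 5.77 mA.
Then V_CE = 11 − 5.77×3.3 − 5.8×0.56 = -11.3 V < 0.2 V — the active assumption fails.
Re-solve with V_CE = 0.2 V. KCL at the emitter: V_E/R_E = (V_BB−0.7−V_E)/R_B + (V_CC−0.2−V_E)/R_C, giving V_E = 1.6 V.
I_C = (V_CC − 0.2 − V_E)/R_C = (10.8 − 1.6)/3.3 = 2.79 mA.
Check: I_B = (4.2 − 1.6)/33 = 0.0787 mA, and β·I_B = 15.7 mA > I_C, confirming saturation.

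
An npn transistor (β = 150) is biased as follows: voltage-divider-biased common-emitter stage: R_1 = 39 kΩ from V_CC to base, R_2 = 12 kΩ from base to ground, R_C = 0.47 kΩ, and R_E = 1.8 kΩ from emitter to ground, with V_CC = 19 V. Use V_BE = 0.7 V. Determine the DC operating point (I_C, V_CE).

I_C ≈ 2 mA, V_CE ≈ 14 V

Thevenize the base divider: V_Th = V_CC·R_2/(R_1+R_2) = 19×12/51 = 4.47 V, R_Th = R_1‖R_2 = 9.18 kΩ.
Base-emitter loop: V_Th = I_B·R_Th + V_BE + (β+1)I_B·R_E, so I_B = (4.47 − 0.7) / (9.18 + 151×1.8) = 0.0134 mA.
I_C = β·I_B = 150×0.0134 = 2.01 mA, and I_E = (β+1)I_B = 2.03 mA.
V_CE = V_CC − I_C·R_C − I_E·R_E = 19 − 2.01×0.47 − 2.03×1.8 = 14.4 V.
V_CE = 14.4 V > 0.2 V confirms active-region operation.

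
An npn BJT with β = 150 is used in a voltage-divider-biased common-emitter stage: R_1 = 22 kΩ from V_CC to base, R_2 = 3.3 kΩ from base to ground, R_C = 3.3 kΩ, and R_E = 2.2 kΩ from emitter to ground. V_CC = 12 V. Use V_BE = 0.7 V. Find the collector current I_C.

I_C ≈ 0.39 mA

Thevenize the base divider: V_Th = V_CC·R_2/(R_1+R_2) = 12×3.3/25.3 = 1.57 V, R_Th = R_1‖R_2 = 2.87 kΩ.
Base-emitter loop: V_Th = I_B·R_Th + V_BE + (β+1)I_B·R_E, so I_B = (1.57 − 0.7) / (2.87 + 151×2.2) = 0.00258 mA.
I_C = β·I_B = 150×0.00258 = 0.387 mA, and I_E = (β+1)I_B = 0.39 mA.
V_CE = V_CC − I_C·R_C − I_E·R_E = 12 − 0.387×3.3 − 0.39×2.2 = 9.86 V.
V_CE = 9.86 V > 0.2 V confirms active-region operation.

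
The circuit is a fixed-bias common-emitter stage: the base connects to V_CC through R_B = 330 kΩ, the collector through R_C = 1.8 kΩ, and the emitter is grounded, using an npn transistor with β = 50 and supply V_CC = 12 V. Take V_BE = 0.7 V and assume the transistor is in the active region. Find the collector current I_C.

I_C ≈ 1.7 mA

Base loop: V_CC = I_B·R_B + V_BE, so I_B = (12 − 0.7)/330 kΩ = 0.0342 mA.
In the active region I_C = β·I_B = 50 × 0.0342 = 1.71 mA.
Collector loop: V_CE = V_CC − I_C·R_C = 12 − 1.71×1.8 = 8.92 V.
Since V_CE = 8.92 V > V_CE(sat) ≈ 0.2 V, the transistor is in the active region as assumed.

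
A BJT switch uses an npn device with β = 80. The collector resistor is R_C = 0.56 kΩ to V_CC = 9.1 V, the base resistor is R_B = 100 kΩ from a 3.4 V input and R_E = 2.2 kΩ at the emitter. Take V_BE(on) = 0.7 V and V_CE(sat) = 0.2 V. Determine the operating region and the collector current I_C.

Assume active. Base-emitter loop: I_B = (V_BB − V_BE)/(R_B + (β+1)R_E) = (3.4 − 0.7)/(100 + 81×2.2) = 0.00971 mA.
I_C = β·I_B = 80×0.00971 = 0.776 mA.
V_CE = V_CC − I_C·R_C − I_E·R_E = 9.1 − 0.776×0.56 − 0.786×2.2 = 6.94 V > V_CE(sat), so the active-region assumption holds.

active; I_C ≈ 0.78 mA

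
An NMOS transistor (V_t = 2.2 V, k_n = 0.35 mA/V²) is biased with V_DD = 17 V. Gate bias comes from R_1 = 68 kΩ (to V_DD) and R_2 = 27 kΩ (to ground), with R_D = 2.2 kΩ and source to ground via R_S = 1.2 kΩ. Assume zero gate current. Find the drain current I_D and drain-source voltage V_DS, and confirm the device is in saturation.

I_D ≈ 0.62 mA, V_DS ≈ 15 V

V_G = V_DD·R_2/(R_1+R_2) = 17×27/95 = 4.83 V.
Assume saturation: I_D = (k_n/2)(V_GS − V_t)² with V_GS = V_G − I_D·R_S = 4.83 − 1.2·I_D.
Substituting gives 0.252·I_D² − 2.11·I_D + 1.21 = 0, with roots I_D = 0.622 or 7.73 mA.
The root I_D = 7.73 mA gives V_GS = -4.45 V ≤ V_t, so take I_D = 0.622 mA.
Then V_GS = 4.09 V and V_DS = V_DD − I_D(R_D+R_S) = 17 − 0.622×3.4 = 14.9 V.
Saturation requires V_DS ≥ V_GS − V_t = 1.89 V; 14.9 ≥ 1.89 ✓.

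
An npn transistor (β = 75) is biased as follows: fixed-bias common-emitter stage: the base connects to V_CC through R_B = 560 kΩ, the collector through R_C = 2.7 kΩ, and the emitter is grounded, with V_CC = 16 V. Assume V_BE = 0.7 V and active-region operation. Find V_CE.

V_CE ≈ 10 V

Base loop: V_CC = I_B·R_B + V_BE, so I_B = (16 − 0.7)/560 kΩ = 0.0273 mA.
In the active region I_C = β·I_B = 75 × 0.0273 = 2.05 mA.
Collector loop: V_CE = V_CC − I_C·R_C = 16 − 2.05×2.7 = 10.5 V.
Since V_CE = 10.5 V > V_CE(sat) ≈ 0.2 V, the transistor is in the active region as assumed.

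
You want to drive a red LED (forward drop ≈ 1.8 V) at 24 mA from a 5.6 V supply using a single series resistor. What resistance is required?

The resistor drops V_S − V_D = 5.6 − 1.8 = 3.8 V at 24 mA.
R = 3.8 V / 24 mA = 0.158 kΩ.

R ≈ 0.16 kΩ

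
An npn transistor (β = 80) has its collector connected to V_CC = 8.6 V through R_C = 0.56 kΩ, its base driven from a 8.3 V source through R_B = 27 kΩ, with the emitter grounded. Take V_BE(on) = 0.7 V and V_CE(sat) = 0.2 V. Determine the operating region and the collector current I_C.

Assume active: I_B = (8.3 − 0.7)/27 = 0.281 mA, giving I_C = β·I_B = 22.5 mA.
But then V_CE = 8.6 − 22.5×0.56 = -4.01 V < V_CE(sat) = 0.2 V — impossible in the active region.
So the transistor is saturated. With V_CE = 0.2 V, I_C = (V_CC − 0.2)/R_C = 8.4/0.56 = 15 mA.
Check: β·I_B = 22.5 mA > I_C = 15 mA, confirming saturation.

saturation; I_C ≈ 15 mA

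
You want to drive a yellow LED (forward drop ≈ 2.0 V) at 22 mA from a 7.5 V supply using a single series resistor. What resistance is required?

R ≈ 0.25 kΩ

The resistor drops V_S − V_D = 7.5 − 2.0 = 5.5 V at 22 mA.
R = 5.5 V / 22 mA = 0.25 kΩ.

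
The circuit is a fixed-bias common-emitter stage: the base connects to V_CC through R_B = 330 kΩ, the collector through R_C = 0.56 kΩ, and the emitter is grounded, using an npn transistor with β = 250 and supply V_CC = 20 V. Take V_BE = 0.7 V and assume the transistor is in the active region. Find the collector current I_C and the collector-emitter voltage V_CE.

I_C ≈ 15 mA, V_CE ≈ 12 V

Base loop: V_CC = I_B·R_B + V_BE, so I_B = (20 − 0.7)/330 kΩ = 0.0585 mA.
In the active region I_C = β·I_B = 250 × 0.0585 = 14.6 mA.
Collector loop: V_CE = V_CC − I_C·R_C = 20 − 14.6×0.56 = 11.8 V.
Since V_CE = 11.8 V > V_CE(sat) ≈ 0.2 V, the transistor is in the active region as assumed.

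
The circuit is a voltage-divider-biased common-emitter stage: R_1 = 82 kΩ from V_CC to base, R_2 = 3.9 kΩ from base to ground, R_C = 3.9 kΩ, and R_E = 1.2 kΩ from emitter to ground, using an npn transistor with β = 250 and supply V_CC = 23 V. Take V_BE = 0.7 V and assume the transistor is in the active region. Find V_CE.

Thevenize the base divider: V_Th = V_CC·R_2/(R_1+R_2) = 23×3.9/85.9 = 1.04 V, R_Th = R_1‖R_2 = 3.72 kΩ.
Base-emitter loop: V_Th = I_B·R_Th + V_BE + (β+1)I_B·R_E, so I_B = (1.04 − 0.7) / (3.72 + 251×1.2) = 0.00113 mA.
I_C = β·I_B = 250×0.00113 = 0.282 mA, and I_E = (β+1)I_B = 0.283 mA.
V_CE = V_CC − I_C·R_C − I_E·R_E = 23 − 0.282×3.9 − 0.283×1.2 = 21.6 V.
V_CE = 21.6 V > 0.2 V confirms active-region operation.

V_CE ≈ 22 V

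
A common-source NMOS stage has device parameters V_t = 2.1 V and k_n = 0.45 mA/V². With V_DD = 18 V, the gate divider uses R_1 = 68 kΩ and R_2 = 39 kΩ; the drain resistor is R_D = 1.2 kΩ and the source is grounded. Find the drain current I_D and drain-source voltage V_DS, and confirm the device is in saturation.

I_D ≈ 4.5 mA, V_DS ≈ 13 V

V_G = V_DD·R_2/(R_1+R_2) = 18×39/107 = 6.56 V. With the source grounded, V_GS = V_G = 6.56 V.
Assume saturation: I_D = (k_n/2)(V_GS − V_t)² = (0.45/2)×(6.56 − 2.1)² = 0.225×4.46² = 4.48 mA.
V_DS = V_DD − I_D·R_D = 18 − 4.48×1.2 = 12.6 V.
Saturation requires V_DS ≥ V_GS − V_t = 4.46 V; 12.6 ≥ 4.46 ✓.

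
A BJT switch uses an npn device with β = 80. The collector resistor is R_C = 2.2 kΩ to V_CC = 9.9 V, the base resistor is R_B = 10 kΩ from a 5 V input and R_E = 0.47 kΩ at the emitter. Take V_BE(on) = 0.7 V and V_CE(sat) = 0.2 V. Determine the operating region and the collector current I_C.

Assume active: I_B = (5 − 0.7)/(10 + 81×0.47) = 0.0895 mA, I_C = β·I_B = 7.16 mA.
Then V_CE = 9.9 − 7.16×2.2 − 7.25×0.47 = -9.25 V < 0.2 V — the active assumption fails.
Re-solve with V_CE = 0.2 V. KCL at the emitter: V_E/R_E = (V_BB−0.7−V_E)/R_B + (V_CC−0.2−V_E)/R_C, giving V_E = 1.8 V.
I_C = (V_CC − 0.2 − V_E)/R_C = (9.7 − 1.8)/2.2 = 3.59 mA.
Check: I_B = (4.3 − 1.8)/10 = 0.25 mA, and β·I_B = 20 mA > I_C, confirming saturation.

saturation; I_C ≈ 3.6 mA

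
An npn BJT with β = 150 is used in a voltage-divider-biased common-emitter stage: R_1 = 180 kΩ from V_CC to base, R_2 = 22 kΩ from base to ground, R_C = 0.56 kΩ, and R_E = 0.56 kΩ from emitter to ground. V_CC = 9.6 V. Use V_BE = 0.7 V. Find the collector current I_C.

I_C ≈ 0.5 mA

Thevenize the base divider: V_Th = V_CC·R_2/(R_1+R_2) = 9.6×22/202 = 1.05 V, R_Th = R_1‖R_2 = 19.6 kΩ.
Base-emitter loop: V_Th = I_B·R_Th + V_BE + (β+1)I_B·R_E, so I_B = (1.05 − 0.7) / (19.6 + 151×0.56) = 0.00332 mA.
I_C = β·I_B = 150×0.00332 = 0.498 mA, and I_E = (β+1)I_B = 0.501 mA.
V_CE = V_CC − I_C·R_C − I_E·R_E = 9.6 − 0.498×0.56 − 0.501×0.56 = 9.04 V.
V_CE = 9.04 V > 0.2 V confirms active-region operation.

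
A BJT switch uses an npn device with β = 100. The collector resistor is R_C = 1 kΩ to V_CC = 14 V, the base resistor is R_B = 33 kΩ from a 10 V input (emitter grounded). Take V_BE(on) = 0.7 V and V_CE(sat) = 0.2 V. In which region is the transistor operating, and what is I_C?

Assume active: I_B = (10 − 0.7)/33 = 0.282 mA, giving I_C = β·I_B = 28.2 mA.
But then V_CE = 14 − 28.2×1 = -14.2 V < V_CE(sat) = 0.2 V — impossible in the active region.
So the transistor is saturated. With V_CE = 0.2 V, I_C = (V_CC − 0.2)/R_C = 13.8/1 = 13.8 mA.
Check: β·I_B = 28.2 mA > I_C = 13.8 mA, confirming saturation.

saturation; I_C ≈ 14 mA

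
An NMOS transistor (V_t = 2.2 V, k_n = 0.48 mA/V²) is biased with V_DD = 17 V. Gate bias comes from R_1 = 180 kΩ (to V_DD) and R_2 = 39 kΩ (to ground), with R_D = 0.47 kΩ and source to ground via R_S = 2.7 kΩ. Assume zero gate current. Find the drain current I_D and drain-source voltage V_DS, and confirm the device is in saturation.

I_D ≈ 0.085 mA, V_DS ≈ 17 V

V_G = V_DD·R_2/(R_1+R_2) = 17×39/219 = 3.03 V.
Assume saturation: I_D = (k_n/2)(V_GS − V_t)² with V_GS = V_G − I_D·R_S = 3.03 − 2.7·I_D.
Substituting gives 1.75·I_D² − 2.07·I_D + 0.164 = 0, with roots I_D = 0.0854 or 1.1 mA.
The root I_D = 1.1 mA gives V_GS = 0.0601 V ≤ V_t, so take I_D = 0.0854 mA.
Then V_GS = 2.8 V and V_DS = V_DD − I_D(R_D+R_S) = 17 − 0.0854×3.17 = 16.7 V.
Saturation requires V_DS ≥ V_GS − V_t = 0.597 V; 16.7 ≥ 0.597 ✓.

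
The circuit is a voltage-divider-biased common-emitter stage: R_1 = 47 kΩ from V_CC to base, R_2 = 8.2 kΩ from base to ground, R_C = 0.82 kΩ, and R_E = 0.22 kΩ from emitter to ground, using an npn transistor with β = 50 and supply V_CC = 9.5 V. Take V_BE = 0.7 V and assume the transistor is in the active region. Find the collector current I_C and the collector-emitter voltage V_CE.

I_C ≈ 2 mA, V_CE ≈ 7.5 V

Thevenize the base divider: V_Th = V_CC·R_2/(R_1+R_2) = 9.5×8.2/55.2 = 1.41 V, R_Th = R_1‖R_2 = 6.98 kΩ.
Base-emitter loop: V_Th = I_B·R_Th + V_BE + (β+1)I_B·R_E, so I_B = (1.41 − 0.7) / (6.98 + 51×0.22) = 0.0391 mA.
I_C = β·I_B = 50×0.0391 = 1.95 mA, and I_E = (β+1)I_B = 1.99 mA.
V_CE = V_CC − I_C·R_C − I_E·R_E = 9.5 − 1.95×0.82 − 1.99×0.22 = 7.46 V.
V_CE = 7.46 V > 0.2 V confirms active-region operation.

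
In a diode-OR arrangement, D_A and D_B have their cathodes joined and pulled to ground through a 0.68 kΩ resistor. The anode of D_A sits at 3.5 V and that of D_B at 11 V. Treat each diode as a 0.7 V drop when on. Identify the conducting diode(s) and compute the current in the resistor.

Only D_B conducts; I_R ≈ 15 mA

Assume both conduct. Then node N would need to be at both 3.5−0.7 = 2.8 V and 11−0.7 = 10.3 V, which is impossible.
Assume only D_B conducts: V_N = 11 − 0.7 = 10.3 V, so I_R = 10.3/0.68 = 15.1 mA.
Check D_A: its anode-to-cathode voltage is 3.5 − 10.3 = -6.8 V < 0.7 V, so it is off. The assumption is consistent.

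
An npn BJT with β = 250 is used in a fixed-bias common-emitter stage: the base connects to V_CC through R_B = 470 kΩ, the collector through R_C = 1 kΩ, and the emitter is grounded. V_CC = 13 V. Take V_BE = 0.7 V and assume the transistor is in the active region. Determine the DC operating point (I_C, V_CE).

Base loop: V_CC = I_B·R_B + V_BE, so I_B = (13 − 0.7)/470 kΩ = 0.0262 mA.
In the active region I_C = β·I_B = 250 × 0.0262 = 6.54 mA.
Collector loop: V_CE = V_CC − I_C·R_C = 13 − 6.54×1 = 6.46 V.
Since V_CE = 6.46 V > V_CE(sat) ≈ 0.2 V, the transistor is in the active region as assumed.

I_C ≈ 6.5 mA, V_CE ≈ 6.5 V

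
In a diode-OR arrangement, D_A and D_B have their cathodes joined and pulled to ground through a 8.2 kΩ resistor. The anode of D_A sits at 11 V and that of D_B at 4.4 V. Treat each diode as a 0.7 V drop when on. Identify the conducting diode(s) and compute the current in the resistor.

Only D_A conducts; I_R ≈ 1.3 mA

Assume both conduct. Then node N would need to be at both 11−0.7 = 10.3 V and 4.4−0.7 = 3.7 V, which is impossible.
Assume only D_A conducts: V_N = 11 − 0.7 = 10.3 V, so I_R = 10.3/8.2 = 1.26 mA.
Check D_B: its anode-to-cathode voltage is 4.4 − 10.3 = -5.9 V < 0.7 V, so it is off. The assumption is consistent.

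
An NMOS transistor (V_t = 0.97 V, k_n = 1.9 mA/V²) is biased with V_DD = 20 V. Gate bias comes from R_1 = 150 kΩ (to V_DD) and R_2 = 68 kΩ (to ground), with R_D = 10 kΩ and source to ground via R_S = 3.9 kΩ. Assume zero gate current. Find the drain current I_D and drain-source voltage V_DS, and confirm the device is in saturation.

I_D ≈ 1.1 mA, V_DS ≈ 5 V

V_G = V_DD·R_2/(R_1+R_2) = 20×68/218 = 6.24 V.
Assume saturation: I_D = (k_n/2)(V_GS − V_t)² with V_GS = V_G − I_D·R_S = 6.24 − 3.9·I_D.
Substituting gives 14.4·I_D² − 40·I_D + 26.4 = 0, with roots I_D = 1.08 or 1.69 mA.
The root I_D = 1.69 mA gives V_GS = -0.365 V ≤ V_t, so take I_D = 1.08 mA.
Then V_GS = 2.04 V and V_DS = V_DD − I_D(R_D+R_S) = 20 − 1.08×13.9 = 5.02 V.
Saturation requires V_DS ≥ V_GS − V_t = 1.07 V; 5.02 ≥ 1.07 ✓.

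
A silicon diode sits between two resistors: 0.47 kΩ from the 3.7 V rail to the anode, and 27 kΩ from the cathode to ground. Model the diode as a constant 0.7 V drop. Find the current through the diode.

The two resistors are in series with the diode, so KVL gives 3.7 = I·0.47 + 0.7 + I·27.
I = (3.7 − 0.7) / (0.47 + 27) kΩ = 3 / 27.5 = 0.109 mA.

I ≈ 0.11 mA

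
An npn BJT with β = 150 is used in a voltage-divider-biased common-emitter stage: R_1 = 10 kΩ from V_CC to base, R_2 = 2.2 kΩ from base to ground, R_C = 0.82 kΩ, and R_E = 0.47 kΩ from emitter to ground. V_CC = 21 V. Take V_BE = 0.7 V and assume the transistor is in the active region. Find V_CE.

V_CE ≈ 13 V

Thevenize the base divider: V_Th = V_CC·R_2/(R_1+R_2) = 21×2.2/12.2 = 3.79 V, R_Th = R_1‖R_2 = 1.8 kΩ.
Base-emitter loop: V_Th = I_B·R_Th + V_BE + (β+1)I_B·R_E, so I_B = (3.79 − 0.7) / (1.8 + 151×0.47) = 0.0424 mA.
I_C = β·I_B = 150×0.0424 = 6.36 mA, and I_E = (β+1)I_B = 6.41 mA.
V_CE = V_CC − I_C·R_C − I_E·R_E = 21 − 6.36×0.82 − 6.41×0.47 = 12.8 V.
V_CE = 12.8 V > 0.2 V confirms active-region operation.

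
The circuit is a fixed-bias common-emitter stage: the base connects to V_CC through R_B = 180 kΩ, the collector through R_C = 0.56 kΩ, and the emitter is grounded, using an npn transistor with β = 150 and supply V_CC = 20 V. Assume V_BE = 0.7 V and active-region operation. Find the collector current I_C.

I_C ≈ 16 mA

Base loop: V_CC = I_B·R_B + V_BE, so I_B = (20 − 0.7)/180 kΩ = 0.107 mA.
In the active region I_C = β·I_B = 150 × 0.107 = 16.1 mA.
Collector loop: V_CE = V_CC − I_C·R_C = 20 − 16.1×0.56 = 11 V.
Since V_CE = 11 V > V_CE(sat) ≈ 0.2 V, the transistor is in the active region as assumed.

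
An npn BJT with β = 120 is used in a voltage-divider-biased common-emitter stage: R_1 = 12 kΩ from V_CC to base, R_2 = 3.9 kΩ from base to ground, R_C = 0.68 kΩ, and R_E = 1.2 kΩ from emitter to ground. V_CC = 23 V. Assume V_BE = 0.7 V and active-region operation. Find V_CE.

V_CE ≈ 15 V

Thevenize the base divider: V_Th = V_CC·R_2/(R_1+R_2) = 23×3.9/15.9 = 5.64 V, R_Th = R_1‖R_2 = 2.94 kΩ.
Base-emitter loop: V_Th = I_B·R_Th + V_BE + (β+1)I_B·R_E, so I_B = (5.64 − 0.7) / (2.94 + 121×1.2) = 0.0334 mA.
I_C = β·I_B = 120×0.0334 = 4 mA, and I_E = (β+1)I_B = 4.04 mA.
V_CE = V_CC − I_C·R_C − I_E·R_E = 23 − 4×0.68 − 4.04×1.2 = 15.4 V.
V_CE = 15.4 V > 0.2 V confirms active-region operation.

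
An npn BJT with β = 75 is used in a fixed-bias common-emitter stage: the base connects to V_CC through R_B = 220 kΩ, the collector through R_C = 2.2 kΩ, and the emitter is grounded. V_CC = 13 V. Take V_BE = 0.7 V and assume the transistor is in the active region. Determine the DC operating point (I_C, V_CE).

I_C ≈ 4.2 mA, V_CE ≈ 3.8 V

Base loop: V_CC = I_B·R_B + V_BE, so I_B = (13 − 0.7)/220 kΩ = 0.0559 mA.
In the active region I_C = β·I_B = 75 × 0.0559 = 4.19 mA.
Collector loop: V_CE = V_CC − I_C·R_C = 13 − 4.19×2.2 = 3.77 V.
Since V_CE = 3.77 V > V_CE(sat) ≈ 0.2 V, the transistor is in the active region as assumed.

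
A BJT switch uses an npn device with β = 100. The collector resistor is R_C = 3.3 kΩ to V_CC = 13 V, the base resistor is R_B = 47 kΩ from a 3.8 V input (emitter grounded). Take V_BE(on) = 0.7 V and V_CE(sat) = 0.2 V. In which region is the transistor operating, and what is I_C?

Assume active: I_B = (3.8 − 0.7)/47 = 0.066 mA, giving I_C = β·I_B = 6.6 mA.
But then V_CE = 13 − 6.6×3.3 = -8.77 V < V_CE(sat) = 0.2 V — impossible in the active region.
So the transistor is saturated. With V_CE = 0.2 V, I_C = (V_CC − 0.2)/R_C = 12.8/3.3 = 3.88 mA.
Check: β·I_B = 6.6 mA > I_C = 3.88 mA, confirming saturation.

saturation; I_C ≈ 3.9 mA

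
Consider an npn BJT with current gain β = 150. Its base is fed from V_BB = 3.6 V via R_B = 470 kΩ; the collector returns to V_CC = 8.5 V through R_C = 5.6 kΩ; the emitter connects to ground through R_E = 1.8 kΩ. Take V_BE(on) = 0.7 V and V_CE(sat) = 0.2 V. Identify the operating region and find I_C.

Assume active. Base-emitter loop: I_B = (V_BB − V_BE)/(R_B + (β+1)R_E) = (3.6 − 0.7)/(470 + 151×1.8) = 0.00391 mA.
I_C = β·I_B = 150×0.00391 = 0.586 mA.
V_CE = V_CC − I_C·R_C − I_E·R_E = 8.5 − 0.586×5.6 − 0.59×1.8 = 4.15 V > V_CE(sat), so the active-region assumption holds.

active; I_C ≈ 0.59 mA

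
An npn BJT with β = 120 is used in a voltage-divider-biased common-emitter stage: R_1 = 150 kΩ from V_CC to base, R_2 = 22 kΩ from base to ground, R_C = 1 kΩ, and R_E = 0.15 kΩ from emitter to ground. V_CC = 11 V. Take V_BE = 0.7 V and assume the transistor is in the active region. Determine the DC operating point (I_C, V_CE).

I_C ≈ 2.3 mA, V_CE ≈ 8.4 V

Thevenize the base divider: V_Th = V_CC·R_2/(R_1+R_2) = 11×22/172 = 1.41 V, R_Th = R_1‖R_2 = 19.2 kΩ.
Base-emitter loop: V_Th = I_B·R_Th + V_BE + (β+1)I_B·R_E, so I_B = (1.41 − 0.7) / (19.2 + 121×0.15) = 0.0189 mA.
I_C = β·I_B = 120×0.0189 = 2.27 mA, and I_E = (β+1)I_B = 2.29 mA.
V_CE = V_CC − I_C·R_C − I_E·R_E = 11 − 2.27×1 − 2.29×0.15 = 8.38 V.
V_CE = 8.38 V > 0.2 V confirms active-region operation.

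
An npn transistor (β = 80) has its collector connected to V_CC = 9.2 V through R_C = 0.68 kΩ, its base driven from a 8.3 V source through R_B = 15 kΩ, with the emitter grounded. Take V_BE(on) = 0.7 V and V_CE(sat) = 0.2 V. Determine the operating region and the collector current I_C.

Assume active: I_B = (8.3 − 0.7)/15 = 0.507 mA, giving I_C = β·I_B = 40.5 mA.
But then V_CE = 9.2 − 40.5×0.68 = -18.4 V < V_CE(sat) = 0.2 V — impossible in the active region.
So the transistor is saturated. With V_CE = 0.2 V, I_C = (V_CC − 0.2)/R_C = 9/0.68 = 13.2 mA.
Check: β·I_B = 40.5 mA > I_C = 13.2 mA, confirming saturation.

saturation; I_C ≈ 13 mA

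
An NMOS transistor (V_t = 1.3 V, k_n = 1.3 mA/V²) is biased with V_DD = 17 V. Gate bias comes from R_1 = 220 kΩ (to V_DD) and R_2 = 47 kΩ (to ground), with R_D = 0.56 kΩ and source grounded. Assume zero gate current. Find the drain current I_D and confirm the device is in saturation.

V_G = V_DD·R_2/(R_1+R_2) = 17×47/267 = 2.99 V. With the source grounded, V_GS = V_G = 2.99 V.
Assume saturation: I_D = (k_n/2)(V_GS − V_t)² = (1.3/2)×(2.99 − 1.3)² = 0.65×1.69² = 1.86 mA.
V_DS = V_DD − I_D·R_D = 17 − 1.86×0.56 = 16 V.
Saturation requires V_DS ≥ V_GS − V_t = 1.69 V; 16 ≥ 1.69 ✓.

I_D ≈ 1.9 mA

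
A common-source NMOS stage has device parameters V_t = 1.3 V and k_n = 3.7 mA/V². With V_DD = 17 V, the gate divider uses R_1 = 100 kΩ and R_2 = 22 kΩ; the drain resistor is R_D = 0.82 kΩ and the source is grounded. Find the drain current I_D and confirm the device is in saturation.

V_G = V_DD·R_2/(R_1+R_2) = 17×22/122 = 3.07 V. With the source grounded, V_GS = V_G = 3.07 V.
Assume saturation: I_D = (k_n/2)(V_GS − V_t)² = (3.7/2)×(3.07 − 1.3)² = 1.85×1.77² = 5.77 mA.
V_DS = V_DD − I_D·R_D = 17 − 5.77×0.82 = 12.3 V.
Saturation requires V_DS ≥ V_GS − V_t = 1.77 V; 12.3 ≥ 1.77 ✓.

I_D ≈ 5.8 mA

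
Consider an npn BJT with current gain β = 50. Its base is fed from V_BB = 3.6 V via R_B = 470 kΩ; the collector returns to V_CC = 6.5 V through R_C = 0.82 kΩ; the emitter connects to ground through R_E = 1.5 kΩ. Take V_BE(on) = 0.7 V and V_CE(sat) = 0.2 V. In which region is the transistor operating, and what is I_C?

active; I_C ≈ 0.27 mA

Assume active. Base-emitter loop: I_B = (V_BB − V_BE)/(R_B + (β+1)R_E) = (3.6 − 0.7)/(470 + 51×1.5) = 0.00531 mA.
I_C = β·I_B = 50×0.00531 = 0.265 mA.
V_CE = V_CC − I_C·R_C − I_E·R_E = 6.5 − 0.265×0.82 − 0.271×1.5 = 5.88 V > V_CE(sat), so the active-region assumption holds.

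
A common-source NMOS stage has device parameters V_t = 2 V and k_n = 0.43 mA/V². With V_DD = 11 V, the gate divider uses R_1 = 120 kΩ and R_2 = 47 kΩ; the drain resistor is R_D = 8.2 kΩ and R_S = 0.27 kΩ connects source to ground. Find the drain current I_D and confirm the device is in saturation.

I_D ≈ 0.23 mA

V_G = V_DD·R_2/(R_1+R_2) = 11×47/167 = 3.1 V.
Assume saturation: I_D = (k_n/2)(V_GS − V_t)² with V_GS = V_G − I_D·R_S = 3.1 − 0.27·I_D.
Substituting gives 0.0157·I_D² − 1.13·I_D + 0.258 = 0, with roots I_D = 0.23 or 71.7 mA.
The root I_D = 71.7 mA gives V_GS = -16.3 V ≤ V_t, so take I_D = 0.23 mA.
Then V_GS = 3.03 V and V_DS = V_DD − I_D(R_D+R_S) = 11 − 0.23×8.47 = 9.05 V.
Saturation requires V_DS ≥ V_GS − V_t = 1.03 V; 9.05 ≥ 1.03 ✓.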